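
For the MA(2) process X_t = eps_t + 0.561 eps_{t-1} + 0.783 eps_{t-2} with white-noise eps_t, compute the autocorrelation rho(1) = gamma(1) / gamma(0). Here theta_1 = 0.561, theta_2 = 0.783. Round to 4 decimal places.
\rho(1) = 0.5189

For an MA(q) process with theta_0 = 1, the autocovariance is
  gamma(k) = sigma^2 * sum_{i=0..q-k} theta_i * theta_{i+k},
and rho(k) = gamma(k) / gamma(0). Sigma^2 cancels.
  numerator   = (1)*(0.561) + (0.561)*(0.783) = 1.000263.
  denominator = (1)^2 + (0.561)^2 + (0.783)^2 = 1.92781.
  rho(1) = 1.000263 / 1.92781 = 0.5189.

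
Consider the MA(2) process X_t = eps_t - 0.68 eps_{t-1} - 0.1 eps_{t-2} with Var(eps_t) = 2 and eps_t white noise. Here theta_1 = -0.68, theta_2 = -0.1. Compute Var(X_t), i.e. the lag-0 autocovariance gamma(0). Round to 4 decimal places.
\gamma(0) = 2.9448

For an MA(q) process X_t = eps_t + sum_i theta_i eps_{t-i} with
Var(eps_t) = sigma^2, the variance is
  gamma(0) = sigma^2 * (1 + sum_i theta_i^2).
  sum_i theta_i^2 = (-0.68)^2 + (-0.1)^2 = 0.4624 + 0.01 = 0.4724.
  gamma(0) = 2 * (1 + 0.4724) = 2 * 1.4724 = 2.9448.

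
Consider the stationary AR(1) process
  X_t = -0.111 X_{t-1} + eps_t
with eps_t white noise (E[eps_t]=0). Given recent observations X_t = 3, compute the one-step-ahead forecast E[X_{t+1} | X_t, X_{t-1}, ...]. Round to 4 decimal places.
E[X_{t+1} \mid \mathcal F_t] = -0.3330

For an AR(p) model X_t = c + sum_i phi_i X_{t-i} + eps_t, the
one-step-ahead conditional mean is
  E[X_{t+1} | X_t, ...] = c + sum_i phi_i X_{t+1-i}.
Substitute known values:
  E[X_{t+1} | ...] = (-0.111) * (3)
                   = -0.3330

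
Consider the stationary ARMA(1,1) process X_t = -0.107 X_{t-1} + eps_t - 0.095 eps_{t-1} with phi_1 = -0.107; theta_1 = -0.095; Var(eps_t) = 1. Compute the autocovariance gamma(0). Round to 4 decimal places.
\gamma(0) = 1.0413

Multiply the model equation by X_{t-k} and take expectations. With theta_0 = psi_0 = 1 and psi_j the MA(infinity) weights, this gives
  gamma(k) - sum_i phi_i gamma(k-i) = c_k,
  c_k = sigma^2 * sum_{j=k..q} theta_j psi_{j-k}   (c_k = 0 for k > q),
using gamma(-m) = gamma(m).
psi-weights needed (psi_j = theta_j + sum_i phi_i psi_{j-i}):
  psi_1 = theta_1 + phi_1 = -0.095 + (-0.107) = -0.202
Right-hand sides:
  c_0 = sigma^2 (1 + theta_1 psi_1) = 1 * (1 + (-0.095)(-0.202)) = 1 * 1.01919 = 1.01919
  c_1 = sigma^2 theta_1 = 1 * (-0.095) = -0.095
  c_2 = 0
Equations for k = 0 and k = 1 (AR order 1):
  gamma(0) = phi_1 gamma(1) + c_0
  gamma(1) = phi_1 gamma(0) + c_1
Substituting the second into the first: gamma(0) (1 - phi_1^2) = c_0 + phi_1 c_1, so
  gamma(0) = (c_0 + phi_1 c_1) / (1 - phi_1^2) = (1.01919 + (-0.107)(-0.095)) / (1 - (-0.107)^2) = 1.029355 / 0.988551 = 1.041277.
Therefore gamma(0) = 1.0413 (to 4 decimal places).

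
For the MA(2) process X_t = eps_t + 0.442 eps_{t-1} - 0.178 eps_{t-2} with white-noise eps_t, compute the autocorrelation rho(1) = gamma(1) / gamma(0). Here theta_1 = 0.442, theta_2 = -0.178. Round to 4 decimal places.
\rho(1) = 0.2961

For an MA(q) process with theta_0 = 1, the autocovariance is
  gamma(k) = sigma^2 * sum_{i=0..q-k} theta_i * theta_{i+k},
and rho(k) = gamma(k) / gamma(0). Sigma^2 cancels.
  numerator   = (1)*(0.442) + (0.442)*(-0.178) = 0.363324.
  denominator = (1)^2 + (0.442)^2 + (-0.178)^2 = 1.227048.
  rho(1) = 0.363324 / 1.227048 = 0.2961.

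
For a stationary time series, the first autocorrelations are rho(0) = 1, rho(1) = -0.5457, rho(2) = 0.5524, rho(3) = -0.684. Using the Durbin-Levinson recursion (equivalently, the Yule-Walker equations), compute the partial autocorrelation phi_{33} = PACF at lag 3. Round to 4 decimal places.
\phi_{33} = -0.4820

The PACF at lag k is phi_{kk}, the last component of the solution
to the Yule-Walker system G_k phi = r_k where
  (G_k)_{ij} = rho(|i - j|), (r_k)_i = rho(i), i,j = 1..k.
Equivalently, Durbin-Levinson gives phi_{kk} iteratively:
  phi_{11} = rho(1)
  phi_{kk} = [rho(k) - sum_{j=1..k-1} phi_{k-1,j} rho(k-j)]
            / [1 - sum_{j=1..k-1} phi_{k-1,j} rho(j)],
  phi_{k,j} = phi_{k-1,j} - phi_{kk} phi_{k-1,k-j},  j = 1..k-1.
Step k = 1:
  phi_11 = rho(1) = -0.5457.
Step k = 2:
  phi_22 = [rho(2) - phi_11 rho(1)] / [1 - phi_11 rho(1)] = [0.5524 - (-0.5457)(-0.5457)] / [1 - (-0.5457)(-0.5457)]
         = 0.25461151 / 0.70221151 = 0.362585.
  Update: phi_21 = phi_11 - phi_22 phi_11 = -0.5457 - (0.362585)(-0.5457) = -0.347837.
Step k = 3:
  phi_33 = [rho(3) - phi_21 rho(2) - phi_22 rho(1)] / [1 - phi_21 rho(1) - phi_22 rho(2)]
    numerator   = -0.684 - (-0.347837)(0.5524) - (0.362585)(-0.5457) = -0.29399195
    denominator = 1 - (-0.347837)(-0.5457) - (0.362585)(0.5524) = 0.60989314
  phi_33 = -0.29399195 / 0.60989314 = -0.482.
Therefore phi_{33} = -0.4820.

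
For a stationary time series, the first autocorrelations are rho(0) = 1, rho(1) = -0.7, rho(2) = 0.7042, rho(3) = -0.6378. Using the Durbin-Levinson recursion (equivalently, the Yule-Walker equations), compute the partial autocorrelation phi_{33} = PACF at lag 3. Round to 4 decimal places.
\phi_{33} = -0.1378

The PACF at lag k is phi_{kk}, the last component of the solution
to the Yule-Walker system G_k phi = r_k where
  (G_k)_{ij} = rho(|i - j|), (r_k)_i = rho(i), i,j = 1..k.
Equivalently, Durbin-Levinson gives phi_{kk} iteratively:
  phi_{11} = rho(1)
  phi_{kk} = [rho(k) - sum_{j=1..k-1} phi_{k-1,j} rho(k-j)]
            / [1 - sum_{j=1..k-1} phi_{k-1,j} rho(j)],
  phi_{k,j} = phi_{k-1,j} - phi_{kk} phi_{k-1,k-j},  j = 1..k-1.
Step k = 1:
  phi_11 = rho(1) = -0.7.
Step k = 2:
  phi_22 = [rho(2) - phi_11 rho(1)] / [1 - phi_11 rho(1)] = [0.7042 - (-0.7)(-0.7)] / [1 - (-0.7)(-0.7)]
         = 0.2142 / 0.51 = 0.42.
  Update: phi_21 = phi_11 - phi_22 phi_11 = -0.7 - (0.42)(-0.7) = -0.406.
Step k = 3:
  phi_33 = [rho(3) - phi_21 rho(2) - phi_22 rho(1)] / [1 - phi_21 rho(1) - phi_22 rho(2)]
    numerator   = -0.6378 - (-0.406)(0.7042) - (0.42)(-0.7) = -0.0578948
    denominator = 1 - (-0.406)(-0.7) - (0.42)(0.7042) = 0.420036
  phi_33 = -0.0578948 / 0.420036 = -0.1378.
Therefore phi_{33} = -0.1378.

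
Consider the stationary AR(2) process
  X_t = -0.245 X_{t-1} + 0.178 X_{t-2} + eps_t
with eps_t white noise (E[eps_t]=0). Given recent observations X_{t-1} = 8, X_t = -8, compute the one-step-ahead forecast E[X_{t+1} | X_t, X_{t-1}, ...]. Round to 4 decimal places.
E[X_{t+1} \mid \mathcal F_t] = 3.3840

For an AR(p) model X_t = c + sum_i phi_i X_{t-i} + eps_t, the
one-step-ahead conditional mean is
  E[X_{t+1} | X_t, ...] = c + sum_i phi_i X_{t+1-i}.
Substitute known values:
  E[X_{t+1} | ...] = (-0.245) * (-8) + (0.178) * (8)
                   = 3.3840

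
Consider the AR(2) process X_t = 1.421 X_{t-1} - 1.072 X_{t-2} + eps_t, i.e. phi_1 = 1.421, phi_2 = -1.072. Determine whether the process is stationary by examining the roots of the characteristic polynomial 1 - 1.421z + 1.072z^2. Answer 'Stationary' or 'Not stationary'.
\text{Not stationary}

The AR(p) characteristic polynomial is P(z) = 1 - 1.421z + 1.072z^2.
Stationarity requires all roots to lie outside the unit circle, i.e. |z| > 1 for every root.
Set 1 + (-1.421) z + (1.072) z^2 = 0, i.e. a z^2 + b z + c = 0 with a = 1.072, b = -1.421, c = 1.
Discriminant D = b^2 - 4ac = (-1.421)^2 - 4*(1.072)*1 = 2.019241 - (4.288) = -2.268759.
D < 0, so the roots are the complex-conjugate pair z = (-b +/- i sqrt(-D)) / (2a) = 0.6628 +/- 0.7025i.
For a conjugate pair |z|^2 = z * conj(z) = (product of roots) = c/a = 1/(1.072) = 0.932836, so |z| = sqrt(0.932836) = 0.9658 for both roots.
Moduli of all roots: 0.9658, 0.9658.
All moduli strictly greater than 1? No.
Verdict: Not stationary.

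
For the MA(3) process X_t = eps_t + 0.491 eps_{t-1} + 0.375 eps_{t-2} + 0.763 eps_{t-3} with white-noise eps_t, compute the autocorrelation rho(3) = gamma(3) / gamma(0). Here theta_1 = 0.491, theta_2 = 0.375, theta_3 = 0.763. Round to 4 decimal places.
\rho(3) = 0.3885

For an MA(q) process with theta_0 = 1, the autocovariance is
  gamma(k) = sigma^2 * sum_{i=0..q-k} theta_i * theta_{i+k},
and rho(k) = gamma(k) / gamma(0). Sigma^2 cancels.
  numerator   = (1)*(0.763) = 0.763.
  denominator = (1)^2 + (0.491)^2 + (0.375)^2 + (0.763)^2 = 1.963875.
  rho(3) = 0.763 / 1.963875 = 0.3885.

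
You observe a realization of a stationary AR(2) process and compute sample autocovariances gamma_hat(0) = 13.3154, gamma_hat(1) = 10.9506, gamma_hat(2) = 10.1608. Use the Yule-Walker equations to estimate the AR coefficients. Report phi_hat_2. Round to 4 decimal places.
\hat\phi_{2} = 0.2680

The Yule-Walker equations for an AR(p) process read, in matrix form,
  Gamma_p phi = r_p,   with   (Gamma_p)_{ij} = gamma(|i - j|),
                       (r_p)_i = gamma(i),   i,j = 1..p.
Substitute the sample gammas (Toeplitz matrix and right-hand side of size 2):
  Gamma_p = [[13.3154, 10.9506], [10.9506, 13.3154]]
  r_p     = [10.9506, 10.1608]
Written out:
  13.3154 phi_1 + 10.9506 phi_2 = 10.9506
  10.9506 phi_1 + 13.3154 phi_2 = 10.1608
Solve by Cramer's rule:
  det = gamma(0)^2 - gamma(1)^2 = (13.3154)^2 - (10.9506)^2 = 177.29987716 - 119.91564036 = 57.3842368
  phi_hat_1 = [gamma(1) gamma(0) - gamma(1) gamma(2)] / det = [(10.9506)(13.3154) - (10.9506)(10.1608)] / 57.3842368 = 34.54476276 / 57.3842368 = 0.602
  phi_hat_2 = [gamma(0) gamma(2) - gamma(1)^2] / det = [(13.3154)(10.1608) - (10.9506)^2] / 57.3842368 = 15.37947596 / 57.3842368 = 0.268
So phi_hat = [0.6020, 0.2680].
Therefore phi_hat_2 = 0.2680.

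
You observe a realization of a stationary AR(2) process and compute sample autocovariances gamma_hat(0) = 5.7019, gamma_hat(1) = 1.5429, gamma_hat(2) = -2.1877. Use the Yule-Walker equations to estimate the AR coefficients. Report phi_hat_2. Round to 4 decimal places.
\hat\phi_{2} = -0.4930

The Yule-Walker equations for an AR(p) process read, in matrix form,
  Gamma_p phi = r_p,   with   (Gamma_p)_{ij} = gamma(|i - j|),
                       (r_p)_i = gamma(i),   i,j = 1..p.
Substitute the sample gammas (Toeplitz matrix and right-hand side of size 2):
  Gamma_p = [[5.7019, 1.5429], [1.5429, 5.7019]]
  r_p     = [1.5429, -2.1877]
Written out:
  5.7019 phi_1 + 1.5429 phi_2 = 1.5429
  1.5429 phi_1 + 5.7019 phi_2 = -2.1877
Solve by Cramer's rule:
  det = gamma(0)^2 - gamma(1)^2 = (5.7019)^2 - (1.5429)^2 = 32.51166361 - 2.38054041 = 30.1311232
  phi_hat_1 = [gamma(1) gamma(0) - gamma(1) gamma(2)] / det = [(1.5429)(5.7019) - (1.5429)(-2.1877)] / 30.1311232 = 12.17286384 / 30.1311232 = 0.404
  phi_hat_2 = [gamma(0) gamma(2) - gamma(1)^2] / det = [(5.7019)(-2.1877) - (1.5429)^2] / 30.1311232 = -14.85458704 / 30.1311232 = -0.493
So phi_hat = [0.4040, -0.4930].
Therefore phi_hat_2 = -0.4930.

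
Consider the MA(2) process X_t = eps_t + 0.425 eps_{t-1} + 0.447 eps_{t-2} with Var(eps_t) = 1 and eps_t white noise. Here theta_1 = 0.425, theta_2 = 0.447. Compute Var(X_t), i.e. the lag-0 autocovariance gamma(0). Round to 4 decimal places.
\gamma(0) = 1.3804

For an MA(q) process X_t = eps_t + sum_i theta_i eps_{t-i} with
Var(eps_t) = sigma^2, the variance is
  gamma(0) = sigma^2 * (1 + sum_i theta_i^2).
  sum_i theta_i^2 = (0.425)^2 + (0.447)^2 = 0.180625 + 0.199809 = 0.380434.
  gamma(0) = 1 * (1 + 0.380434) = 1 * 1.380434 = 1.380434, which rounds to 1.3804.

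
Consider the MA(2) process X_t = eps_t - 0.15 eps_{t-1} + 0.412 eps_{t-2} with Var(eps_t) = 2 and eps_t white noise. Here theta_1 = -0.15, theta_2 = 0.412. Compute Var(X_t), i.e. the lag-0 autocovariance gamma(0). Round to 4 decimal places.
\gamma(0) = 2.3845

For an MA(q) process X_t = eps_t + sum_i theta_i eps_{t-i} with
Var(eps_t) = sigma^2, the variance is
  gamma(0) = sigma^2 * (1 + sum_i theta_i^2).
  sum_i theta_i^2 = (-0.15)^2 + (0.412)^2 = 0.0225 + 0.169744 = 0.192244.
  gamma(0) = 2 * (1 + 0.192244) = 2 * 1.192244 = 2.384488, which rounds to 2.3845.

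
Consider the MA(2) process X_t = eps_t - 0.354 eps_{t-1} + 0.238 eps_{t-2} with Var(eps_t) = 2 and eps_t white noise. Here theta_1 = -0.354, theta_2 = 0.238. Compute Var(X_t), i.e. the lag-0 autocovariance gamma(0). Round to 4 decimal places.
\gamma(0) = 2.3639

For an MA(q) process X_t = eps_t + sum_i theta_i eps_{t-i} with
Var(eps_t) = sigma^2, the variance is
  gamma(0) = sigma^2 * (1 + sum_i theta_i^2).
  sum_i theta_i^2 = (-0.354)^2 + (0.238)^2 = 0.125316 + 0.056644 = 0.18196.
  gamma(0) = 2 * (1 + 0.18196) = 2 * 1.18196 = 2.36392, which rounds to 2.3639.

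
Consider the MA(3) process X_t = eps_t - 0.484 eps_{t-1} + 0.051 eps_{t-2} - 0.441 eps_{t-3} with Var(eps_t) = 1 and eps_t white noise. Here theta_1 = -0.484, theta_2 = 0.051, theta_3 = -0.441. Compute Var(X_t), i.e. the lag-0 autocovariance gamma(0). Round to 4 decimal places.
\gamma(0) = 1.4313

For an MA(q) process X_t = eps_t + sum_i theta_i eps_{t-i} with
Var(eps_t) = sigma^2, the variance is
  gamma(0) = sigma^2 * (1 + sum_i theta_i^2).
  sum_i theta_i^2 = (-0.484)^2 + (0.051)^2 + (-0.441)^2 = 0.234256 + 0.002601 + 0.194481 = 0.431338.
  gamma(0) = 1 * (1 + 0.431338) = 1 * 1.431338 = 1.431338, which rounds to 1.4313.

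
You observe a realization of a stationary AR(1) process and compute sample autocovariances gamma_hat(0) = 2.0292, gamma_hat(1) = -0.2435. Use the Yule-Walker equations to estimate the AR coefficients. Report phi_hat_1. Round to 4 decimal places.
\hat\phi_{1} = -0.1200

The Yule-Walker equations for an AR(p) process read, in matrix form,
  Gamma_p phi = r_p,   with   (Gamma_p)_{ij} = gamma(|i - j|),
                       (r_p)_i = gamma(i),   i,j = 1..p.
Substitute the sample gammas (Toeplitz matrix and right-hand side of size 1):
  Gamma_p = [[2.0292]]
  r_p     = [-0.2435]
With p = 1 this is the single equation gamma(0) phi_1 = gamma(1):
  phi_hat_1 = gamma(1) / gamma(0) = -0.2435 / 2.0292 = -0.1200.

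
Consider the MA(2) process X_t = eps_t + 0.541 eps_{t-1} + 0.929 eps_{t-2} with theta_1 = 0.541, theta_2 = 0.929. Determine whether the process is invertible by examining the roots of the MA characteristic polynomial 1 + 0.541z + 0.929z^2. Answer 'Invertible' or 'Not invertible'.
\text{Invertible}

The MA(q) characteristic polynomial is P(z) = 1 + 0.541z + 0.929z^2.
Invertibility requires all roots to lie outside the unit circle, i.e. |z| > 1 for every root.
Set 1 + (0.541) z + (0.929) z^2 = 0, i.e. a z^2 + b z + c = 0 with a = 0.929, b = 0.541, c = 1.
Discriminant D = b^2 - 4ac = (0.541)^2 - 4*(0.929)*1 = 0.292681 - (3.716) = -3.423319.
D < 0, so the roots are the complex-conjugate pair z = (-b +/- i sqrt(-D)) / (2a) = -0.2912 +/- 0.9958i.
For a conjugate pair |z|^2 = z * conj(z) = (product of roots) = c/a = 1/(0.929) = 1.076426, so |z| = sqrt(1.076426) = 1.0375 for both roots.
Moduli of all roots: 1.0375, 1.0375.
All moduli strictly greater than 1? Yes.
Verdict: Invertible.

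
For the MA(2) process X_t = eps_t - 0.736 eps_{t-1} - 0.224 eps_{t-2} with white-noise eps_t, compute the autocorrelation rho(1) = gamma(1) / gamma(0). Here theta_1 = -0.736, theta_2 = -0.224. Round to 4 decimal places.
\rho(1) = -0.3588

For an MA(q) process with theta_0 = 1, the autocovariance is
  gamma(k) = sigma^2 * sum_{i=0..q-k} theta_i * theta_{i+k},
and rho(k) = gamma(k) / gamma(0). Sigma^2 cancels.
  numerator   = (1)*(-0.736) + (-0.736)*(-0.224) = -0.571136.
  denominator = (1)^2 + (-0.736)^2 + (-0.224)^2 = 1.591872.
  rho(1) = -0.571136 / 1.591872 = -0.3588.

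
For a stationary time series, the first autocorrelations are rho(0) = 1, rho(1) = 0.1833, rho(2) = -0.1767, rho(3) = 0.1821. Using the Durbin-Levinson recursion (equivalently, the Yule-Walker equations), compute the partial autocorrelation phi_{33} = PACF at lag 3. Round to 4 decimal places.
\phi_{33} = 0.2840

The PACF at lag k is phi_{kk}, the last component of the solution
to the Yule-Walker system G_k phi = r_k where
  (G_k)_{ij} = rho(|i - j|), (r_k)_i = rho(i), i,j = 1..k.
Equivalently, Durbin-Levinson gives phi_{kk} iteratively:
  phi_{11} = rho(1)
  phi_{kk} = [rho(k) - sum_{j=1..k-1} phi_{k-1,j} rho(k-j)]
            / [1 - sum_{j=1..k-1} phi_{k-1,j} rho(j)],
  phi_{k,j} = phi_{k-1,j} - phi_{kk} phi_{k-1,k-j},  j = 1..k-1.
Step k = 1:
  phi_11 = rho(1) = 0.1833.
Step k = 2:
  phi_22 = [rho(2) - phi_11 rho(1)] / [1 - phi_11 rho(1)] = [-0.1767 - (0.1833)(0.1833)] / [1 - (0.1833)(0.1833)]
         = -0.21029889 / 0.96640111 = -0.21761.
  Update: phi_21 = phi_11 - phi_22 phi_11 = 0.1833 - (-0.21761)(0.1833) = 0.223188.
Step k = 3:
  phi_33 = [rho(3) - phi_21 rho(2) - phi_22 rho(1)] / [1 - phi_21 rho(1) - phi_22 rho(2)]
    numerator   = 0.1821 - (0.223188)(-0.1767) - (-0.21761)(0.1833) = 0.26142529
    denominator = 1 - (0.223188)(0.1833) - (-0.21761)(-0.1767) = 0.92063789
  phi_33 = 0.26142529 / 0.92063789 = 0.284.
Therefore phi_{33} = 0.2840.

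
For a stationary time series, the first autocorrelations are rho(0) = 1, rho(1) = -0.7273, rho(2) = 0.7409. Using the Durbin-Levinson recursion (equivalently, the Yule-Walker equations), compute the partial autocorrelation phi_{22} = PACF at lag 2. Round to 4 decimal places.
\phi_{22} = 0.4499

The PACF at lag k is phi_{kk}, the last component of the solution
to the Yule-Walker system G_k phi = r_k where
  (G_k)_{ij} = rho(|i - j|), (r_k)_i = rho(i), i,j = 1..k.
Equivalently, Durbin-Levinson gives phi_{kk} iteratively:
  phi_{11} = rho(1)
  phi_{kk} = [rho(k) - sum_{j=1..k-1} phi_{k-1,j} rho(k-j)]
            / [1 - sum_{j=1..k-1} phi_{k-1,j} rho(j)],
  phi_{k,j} = phi_{k-1,j} - phi_{kk} phi_{k-1,k-j},  j = 1..k-1.
Step k = 1:
  phi_11 = rho(1) = -0.7273.
Step k = 2:
  phi_22 = [rho(2) - phi_11 rho(1)] / [1 - phi_11 rho(1)] = [0.7409 - (-0.7273)(-0.7273)] / [1 - (-0.7273)(-0.7273)]
         = 0.21193471 / 0.47103471 = 0.4499.
Therefore phi_{22} = 0.4499.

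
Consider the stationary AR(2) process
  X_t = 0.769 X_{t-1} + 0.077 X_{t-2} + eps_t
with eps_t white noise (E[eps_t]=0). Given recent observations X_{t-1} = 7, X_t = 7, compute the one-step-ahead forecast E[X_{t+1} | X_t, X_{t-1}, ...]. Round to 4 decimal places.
E[X_{t+1} \mid \mathcal F_t] = 5.9220

For an AR(p) model X_t = c + sum_i phi_i X_{t-i} + eps_t, the
one-step-ahead conditional mean is
  E[X_{t+1} | X_t, ...] = c + sum_i phi_i X_{t+1-i}.
Substitute known values:
  E[X_{t+1} | ...] = (0.769) * (7) + (0.077) * (7)
                   = 5.9220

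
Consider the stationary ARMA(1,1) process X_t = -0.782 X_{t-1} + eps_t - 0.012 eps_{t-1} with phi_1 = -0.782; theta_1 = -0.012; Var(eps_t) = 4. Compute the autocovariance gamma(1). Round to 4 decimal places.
\gamma(1) = -8.2523

Multiply the model equation by X_{t-k} and take expectations. With theta_0 = psi_0 = 1 and psi_j the MA(infinity) weights, this gives
  gamma(k) - sum_i phi_i gamma(k-i) = c_k,
  c_k = sigma^2 * sum_{j=k..q} theta_j psi_{j-k}   (c_k = 0 for k > q),
using gamma(-m) = gamma(m).
psi-weights needed (psi_j = theta_j + sum_i phi_i psi_{j-i}):
  psi_1 = theta_1 + phi_1 = -0.012 + (-0.782) = -0.794
Right-hand sides:
  c_0 = sigma^2 (1 + theta_1 psi_1) = 4 * (1 + (-0.012)(-0.794)) = 4 * 1.009528 = 4.038112
  c_1 = sigma^2 theta_1 = 4 * (-0.012) = -0.048
  c_2 = 0
Equations for k = 0 and k = 1 (AR order 1):
  gamma(0) = phi_1 gamma(1) + c_0
  gamma(1) = phi_1 gamma(0) + c_1
Substituting the second into the first: gamma(0) (1 - phi_1^2) = c_0 + phi_1 c_1, so
  gamma(0) = (c_0 + phi_1 c_1) / (1 - phi_1^2) = (4.038112 + (-0.782)(-0.048)) / (1 - (-0.782)^2) = 4.075648 / 0.388476 = 10.491377.
  gamma(1) = phi_1 gamma(0) + c_1 = (-0.782)(10.491377) + (-0.048) = -8.252256.
Therefore gamma(1) = -8.2523 (to 4 decimal places).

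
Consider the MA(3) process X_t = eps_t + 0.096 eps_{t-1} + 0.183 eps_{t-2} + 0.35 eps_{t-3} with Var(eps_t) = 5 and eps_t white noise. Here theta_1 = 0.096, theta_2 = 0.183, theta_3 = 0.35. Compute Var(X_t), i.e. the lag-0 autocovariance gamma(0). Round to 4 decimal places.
\gamma(0) = 5.8260

For an MA(q) process X_t = eps_t + sum_i theta_i eps_{t-i} with
Var(eps_t) = sigma^2, the variance is
  gamma(0) = sigma^2 * (1 + sum_i theta_i^2).
  sum_i theta_i^2 = (0.096)^2 + (0.183)^2 + (0.35)^2 = 0.009216 + 0.033489 + 0.1225 = 0.165205.
  gamma(0) = 5 * (1 + 0.165205) = 5 * 1.165205 = 5.826025, which rounds to 5.8260.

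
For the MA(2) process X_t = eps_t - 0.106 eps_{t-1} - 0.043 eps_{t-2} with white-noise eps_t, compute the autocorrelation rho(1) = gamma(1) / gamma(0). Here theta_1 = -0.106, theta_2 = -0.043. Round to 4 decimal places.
\rho(1) = -0.1001

For an MA(q) process with theta_0 = 1, the autocovariance is
  gamma(k) = sigma^2 * sum_{i=0..q-k} theta_i * theta_{i+k},
and rho(k) = gamma(k) / gamma(0). Sigma^2 cancels.
  numerator   = (1)*(-0.106) + (-0.106)*(-0.043) = -0.101442.
  denominator = (1)^2 + (-0.106)^2 + (-0.043)^2 = 1.013085.
  rho(1) = -0.101442 / 1.013085 = -0.1001.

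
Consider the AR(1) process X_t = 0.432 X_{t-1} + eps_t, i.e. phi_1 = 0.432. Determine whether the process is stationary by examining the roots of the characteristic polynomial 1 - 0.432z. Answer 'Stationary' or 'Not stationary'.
\text{Stationary}

The AR(p) characteristic polynomial is P(z) = 1 - 0.432z.
Stationarity requires all roots to lie outside the unit circle, i.e. |z| > 1 for every root.
This is linear in z: 1 + (-0.432) z = 0  =>  z = -1/(-0.432) = 2.314815,  |z| = 2.314815.
Moduli of all roots: 2.3148.
All moduli strictly greater than 1? Yes.
Verdict: Stationary.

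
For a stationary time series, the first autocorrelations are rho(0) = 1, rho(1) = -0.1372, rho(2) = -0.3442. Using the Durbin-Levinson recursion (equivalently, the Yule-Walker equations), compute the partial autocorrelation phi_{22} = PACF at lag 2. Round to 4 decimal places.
\phi_{22} = -0.3700

The PACF at lag k is phi_{kk}, the last component of the solution
to the Yule-Walker system G_k phi = r_k where
  (G_k)_{ij} = rho(|i - j|), (r_k)_i = rho(i), i,j = 1..k.
Equivalently, Durbin-Levinson gives phi_{kk} iteratively:
  phi_{11} = rho(1)
  phi_{kk} = [rho(k) - sum_{j=1..k-1} phi_{k-1,j} rho(k-j)]
            / [1 - sum_{j=1..k-1} phi_{k-1,j} rho(j)],
  phi_{k,j} = phi_{k-1,j} - phi_{kk} phi_{k-1,k-j},  j = 1..k-1.
Step k = 1:
  phi_11 = rho(1) = -0.1372.
Step k = 2:
  phi_22 = [rho(2) - phi_11 rho(1)] / [1 - phi_11 rho(1)] = [-0.3442 - (-0.1372)(-0.1372)] / [1 - (-0.1372)(-0.1372)]
         = -0.36302384 / 0.98117616 = -0.37.
Therefore phi_{22} = -0.3700.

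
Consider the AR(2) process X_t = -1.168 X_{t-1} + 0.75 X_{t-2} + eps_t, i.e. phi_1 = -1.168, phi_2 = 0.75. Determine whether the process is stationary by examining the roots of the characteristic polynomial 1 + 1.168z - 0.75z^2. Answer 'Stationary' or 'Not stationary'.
\text{Not stationary}

The AR(p) characteristic polynomial is P(z) = 1 + 1.168z - 0.75z^2.
Stationarity requires all roots to lie outside the unit circle, i.e. |z| > 1 for every root.
Set 1 + (1.168) z + (-0.75) z^2 = 0, i.e. a z^2 + b z + c = 0 with a = -0.75, b = 1.168, c = 1.
Discriminant D = b^2 - 4ac = (1.168)^2 - 4*(-0.75)*1 = 1.364224 - (-3) = 4.364224.
D >= 0, so the roots are real: z = (-b +/- sqrt(D)) / (2a) = (-1.168 +/- 2.089073) / (-1.5).
  z_1 = (-1.168 + 2.089073) / (-1.5) = -0.614,   |z_1| = 0.614.
  z_2 = (-1.168 - 2.089073) / (-1.5) = 2.1714,   |z_2| = 2.1714.
Moduli of all roots: 0.6140, 2.1714.
All moduli strictly greater than 1? No.
Verdict: Not stationary.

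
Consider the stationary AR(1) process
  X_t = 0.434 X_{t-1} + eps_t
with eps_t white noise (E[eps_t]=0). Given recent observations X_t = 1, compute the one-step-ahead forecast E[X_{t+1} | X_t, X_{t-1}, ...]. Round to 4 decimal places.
E[X_{t+1} \mid \mathcal F_t] = 0.4340

For an AR(p) model X_t = c + sum_i phi_i X_{t-i} + eps_t, the
one-step-ahead conditional mean is
  E[X_{t+1} | X_t, ...] = c + sum_i phi_i X_{t+1-i}.
Substitute known values:
  E[X_{t+1} | ...] = (0.434) * (1)
                   = 0.4340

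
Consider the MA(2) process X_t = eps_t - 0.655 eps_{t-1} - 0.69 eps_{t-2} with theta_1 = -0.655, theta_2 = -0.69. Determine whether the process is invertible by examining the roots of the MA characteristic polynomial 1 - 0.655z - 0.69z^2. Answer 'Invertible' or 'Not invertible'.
\text{Not invertible}

The MA(q) characteristic polynomial is P(z) = 1 - 0.655z - 0.69z^2.
Invertibility requires all roots to lie outside the unit circle, i.e. |z| > 1 for every root.
Set 1 + (-0.655) z + (-0.69) z^2 = 0, i.e. a z^2 + b z + c = 0 with a = -0.69, b = -0.655, c = 1.
Discriminant D = b^2 - 4ac = (-0.655)^2 - 4*(-0.69)*1 = 0.429025 - (-2.76) = 3.189025.
D >= 0, so the roots are real: z = (-b +/- sqrt(D)) / (2a) = (0.655 +/- 1.785784) / (-1.38).
  z_1 = (0.655 + 1.785784) / (-1.38) = -1.7687,   |z_1| = 1.7687.
  z_2 = (0.655 - 1.785784) / (-1.38) = 0.8194,   |z_2| = 0.8194.
Moduli of all roots: 1.7687, 0.8194.
All moduli strictly greater than 1? No.
Verdict: Not invertible.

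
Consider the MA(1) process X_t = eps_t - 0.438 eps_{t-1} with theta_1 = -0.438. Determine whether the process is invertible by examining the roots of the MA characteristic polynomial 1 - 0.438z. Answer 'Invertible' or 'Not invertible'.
\text{Invertible}

The MA(q) characteristic polynomial is P(z) = 1 - 0.438z.
Invertibility requires all roots to lie outside the unit circle, i.e. |z| > 1 for every root.
This is linear in z: 1 + (-0.438) z = 0  =>  z = -1/(-0.438) = 2.283105,  |z| = 2.283105.
Moduli of all roots: 2.2831.
All moduli strictly greater than 1? Yes.
Verdict: Invertible.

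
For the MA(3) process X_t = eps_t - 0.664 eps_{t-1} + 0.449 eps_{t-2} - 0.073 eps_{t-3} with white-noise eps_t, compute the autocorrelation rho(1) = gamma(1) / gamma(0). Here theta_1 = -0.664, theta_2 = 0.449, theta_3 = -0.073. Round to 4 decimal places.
\rho(1) = -0.6038

For an MA(q) process with theta_0 = 1, the autocovariance is
  gamma(k) = sigma^2 * sum_{i=0..q-k} theta_i * theta_{i+k},
and rho(k) = gamma(k) / gamma(0). Sigma^2 cancels.
  numerator   = (1)*(-0.664) + (-0.664)*(0.449) + (0.449)*(-0.073) = -0.994913.
  denominator = (1)^2 + (-0.664)^2 + (0.449)^2 + (-0.073)^2 = 1.647826.
  rho(1) = -0.994913 / 1.647826 = -0.6038.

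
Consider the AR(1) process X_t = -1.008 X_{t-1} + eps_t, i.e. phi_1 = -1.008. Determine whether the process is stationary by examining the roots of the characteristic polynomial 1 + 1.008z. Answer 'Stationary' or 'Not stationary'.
\text{Not stationary}

The AR(p) characteristic polynomial is P(z) = 1 + 1.008z.
Stationarity requires all roots to lie outside the unit circle, i.e. |z| > 1 for every root.
This is linear in z: 1 + (1.008) z = 0  =>  z = -1/(1.008) = -0.992063,  |z| = 0.992063.
Moduli of all roots: 0.9921.
All moduli strictly greater than 1? No.
Verdict: Not stationary.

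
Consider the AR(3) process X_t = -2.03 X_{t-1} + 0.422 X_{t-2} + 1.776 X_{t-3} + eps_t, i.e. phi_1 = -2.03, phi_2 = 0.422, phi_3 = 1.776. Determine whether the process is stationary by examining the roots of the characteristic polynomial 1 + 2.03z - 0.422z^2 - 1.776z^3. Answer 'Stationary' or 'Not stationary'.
\text{Not stationary}

The AR(p) characteristic polynomial is P(z) = 1 + 2.03z - 0.422z^2 - 1.776z^3.
Stationarity requires all roots to lie outside the unit circle, i.e. |z| > 1 for every root.
Degree 3: look for a simple real root z0 first, then factor out (1 - z/z0) and solve the remaining quadratic.
Testing z0 = -0.625: P(-0.625) = 1 + (2.03)(-0.625) + (-0.422)(-0.625)^2 + (-1.776)(-0.625)^3
  = 1 + (-1.26875) + (-0.164844) + (0.433594) = 0.  So z_0 = -0.625 is a root, |z_0| = 0.625.
Divide out the factor (1 + 1.6 z) = (1 - z/z0) (since 1/z0 = -1.6):
  P(z) = (1 + 1.6 z)(1 + (0.43) z + (-1.11) z^2)
  [check: z-coef 0.43 - (-1.6) = 2.03; z^2-coef -1.11 - (-1.6)(0.43) = -0.422; z^3-coef -(-1.6)(-1.11) = -1.776.]
Remaining roots from the quadratic factor 1 + (0.43) z + (-1.11) z^2:
  Set 1 + (0.43) z + (-1.11) z^2 = 0, i.e. a z^2 + b z + c = 0 with a = -1.11, b = 0.43, c = 1.
  Discriminant D = b^2 - 4ac = (0.43)^2 - 4*(-1.11)*1 = 0.1849 - (-4.44) = 4.6249.
  D >= 0, so the roots are real: z = (-b +/- sqrt(D)) / (2a) = (-0.43 +/- 2.150558) / (-2.22).
    z_1 = (-0.43 + 2.150558) / (-2.22) = -0.775,   |z_1| = 0.775.
    z_2 = (-0.43 - 2.150558) / (-2.22) = 1.1624,   |z_2| = 1.1624.
Moduli of all roots: 0.6250, 0.7750, 1.1624.
All moduli strictly greater than 1? No.
Verdict: Not stationary.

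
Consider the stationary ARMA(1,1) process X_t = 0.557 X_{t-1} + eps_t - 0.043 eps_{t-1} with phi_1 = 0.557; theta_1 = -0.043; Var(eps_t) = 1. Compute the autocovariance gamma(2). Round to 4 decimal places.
\gamma(2) = 0.4051

Multiply the model equation by X_{t-k} and take expectations. With theta_0 = psi_0 = 1 and psi_j the MA(infinity) weights, this gives
  gamma(k) - sum_i phi_i gamma(k-i) = c_k,
  c_k = sigma^2 * sum_{j=k..q} theta_j psi_{j-k}   (c_k = 0 for k > q),
using gamma(-m) = gamma(m).
psi-weights needed (psi_j = theta_j + sum_i phi_i psi_{j-i}):
  psi_1 = theta_1 + phi_1 = -0.043 + (0.557) = 0.514
Right-hand sides:
  c_0 = sigma^2 (1 + theta_1 psi_1) = 1 * (1 + (-0.043)(0.514)) = 1 * 0.977898 = 0.977898
  c_1 = sigma^2 theta_1 = 1 * (-0.043) = -0.043
  c_2 = 0
Equations for k = 0 and k = 1 (AR order 1):
  gamma(0) = phi_1 gamma(1) + c_0
  gamma(1) = phi_1 gamma(0) + c_1
Substituting the second into the first: gamma(0) (1 - phi_1^2) = c_0 + phi_1 c_1, so
  gamma(0) = (c_0 + phi_1 c_1) / (1 - phi_1^2) = (0.977898 + (0.557)(-0.043)) / (1 - (0.557)^2) = 0.953947 / 0.689751 = 1.383031.
  gamma(1) = phi_1 gamma(0) + c_1 = (0.557)(1.383031) + (-0.043) = 0.727348.
For k = 2 (> q): gamma(2) = phi_1 gamma(1) = (0.557)(0.727348) = 0.405133.
Therefore gamma(2) = 0.4051 (to 4 decimal places).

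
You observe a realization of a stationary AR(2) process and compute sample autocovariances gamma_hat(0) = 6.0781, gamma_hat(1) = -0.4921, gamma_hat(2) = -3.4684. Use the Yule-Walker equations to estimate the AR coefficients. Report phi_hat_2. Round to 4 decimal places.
\hat\phi_{2} = -0.5810

The Yule-Walker equations for an AR(p) process read, in matrix form,
  Gamma_p phi = r_p,   with   (Gamma_p)_{ij} = gamma(|i - j|),
                       (r_p)_i = gamma(i),   i,j = 1..p.
Substitute the sample gammas (Toeplitz matrix and right-hand side of size 2):
  Gamma_p = [[6.0781, -0.4921], [-0.4921, 6.0781]]
  r_p     = [-0.4921, -3.4684]
Written out:
  6.0781 phi_1 - 0.4921 phi_2 = -0.4921
  -0.4921 phi_1 + 6.0781 phi_2 = -3.4684
Solve by Cramer's rule:
  det = gamma(0)^2 - gamma(1)^2 = (6.0781)^2 - (-0.4921)^2 = 36.94329961 - 0.24216241 = 36.7011372
  phi_hat_1 = [gamma(1) gamma(0) - gamma(1) gamma(2)] / det = [(-0.4921)(6.0781) - (-0.4921)(-3.4684)] / 36.7011372 = -4.69783265 / 36.7011372 = -0.128
  phi_hat_2 = [gamma(0) gamma(2) - gamma(1)^2] / det = [(6.0781)(-3.4684) - (-0.4921)^2] / 36.7011372 = -21.32344445 / 36.7011372 = -0.581
So phi_hat = [-0.1280, -0.5810].
Therefore phi_hat_2 = -0.5810.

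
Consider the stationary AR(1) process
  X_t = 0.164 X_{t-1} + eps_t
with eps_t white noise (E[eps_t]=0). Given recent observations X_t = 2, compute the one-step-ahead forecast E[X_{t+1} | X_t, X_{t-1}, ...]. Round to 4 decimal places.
E[X_{t+1} \mid \mathcal F_t] = 0.3280

For an AR(p) model X_t = c + sum_i phi_i X_{t-i} + eps_t, the
one-step-ahead conditional mean is
  E[X_{t+1} | X_t, ...] = c + sum_i phi_i X_{t+1-i}.
Substitute known values:
  E[X_{t+1} | ...] = (0.164) * (2)
                   = 0.3280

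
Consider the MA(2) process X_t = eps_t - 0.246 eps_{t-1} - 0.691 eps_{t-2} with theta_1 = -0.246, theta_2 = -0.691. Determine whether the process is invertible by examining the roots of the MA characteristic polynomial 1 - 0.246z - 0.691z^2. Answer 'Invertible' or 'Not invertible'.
\text{Invertible}

The MA(q) characteristic polynomial is P(z) = 1 - 0.246z - 0.691z^2.
Invertibility requires all roots to lie outside the unit circle, i.e. |z| > 1 for every root.
Set 1 + (-0.246) z + (-0.691) z^2 = 0, i.e. a z^2 + b z + c = 0 with a = -0.691, b = -0.246, c = 1.
Discriminant D = b^2 - 4ac = (-0.246)^2 - 4*(-0.691)*1 = 0.060516 - (-2.764) = 2.824516.
D >= 0, so the roots are real: z = (-b +/- sqrt(D)) / (2a) = (0.246 +/- 1.68063) / (-1.382).
  z_1 = (0.246 + 1.68063) / (-1.382) = -1.3941,   |z_1| = 1.3941.
  z_2 = (0.246 - 1.68063) / (-1.382) = 1.0381,   |z_2| = 1.0381.
Moduli of all roots: 1.3941, 1.0381.
All moduli strictly greater than 1? Yes.
Verdict: Invertible.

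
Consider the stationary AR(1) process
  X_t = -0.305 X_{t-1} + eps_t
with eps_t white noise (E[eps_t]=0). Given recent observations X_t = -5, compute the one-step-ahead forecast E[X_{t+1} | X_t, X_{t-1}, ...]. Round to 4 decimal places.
E[X_{t+1} \mid \mathcal F_t] = 1.5250

For an AR(p) model X_t = c + sum_i phi_i X_{t-i} + eps_t, the
one-step-ahead conditional mean is
  E[X_{t+1} | X_t, ...] = c + sum_i phi_i X_{t+1-i}.
Substitute known values:
  E[X_{t+1} | ...] = (-0.305) * (-5)
                   = 1.5250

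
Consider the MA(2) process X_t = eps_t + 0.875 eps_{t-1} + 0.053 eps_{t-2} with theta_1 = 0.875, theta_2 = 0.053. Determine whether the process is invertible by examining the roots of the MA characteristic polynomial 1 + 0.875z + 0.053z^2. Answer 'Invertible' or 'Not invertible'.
\text{Invertible}

The MA(q) characteristic polynomial is P(z) = 1 + 0.875z + 0.053z^2.
Invertibility requires all roots to lie outside the unit circle, i.e. |z| > 1 for every root.
Set 1 + (0.875) z + (0.053) z^2 = 0, i.e. a z^2 + b z + c = 0 with a = 0.053, b = 0.875, c = 1.
Discriminant D = b^2 - 4ac = (0.875)^2 - 4*(0.053)*1 = 0.765625 - (0.212) = 0.553625.
D >= 0, so the roots are real: z = (-b +/- sqrt(D)) / (2a) = (-0.875 +/- 0.74406) / (0.106).
  z_1 = (-0.875 + 0.74406) / (0.106) = -1.2353,   |z_1| = 1.2353.
  z_2 = (-0.875 - 0.74406) / (0.106) = -15.2741,   |z_2| = 15.2741.
Moduli of all roots: 1.2353, 15.2741.
All moduli strictly greater than 1? Yes.
Verdict: Invertible.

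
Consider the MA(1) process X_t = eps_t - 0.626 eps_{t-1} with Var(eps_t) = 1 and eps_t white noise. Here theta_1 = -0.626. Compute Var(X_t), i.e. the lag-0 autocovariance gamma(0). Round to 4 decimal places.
\gamma(0) = 1.3919

For an MA(q) process X_t = eps_t + sum_i theta_i eps_{t-i} with
Var(eps_t) = sigma^2, the variance is
  gamma(0) = sigma^2 * (1 + sum_i theta_i^2).
  sum_i theta_i^2 = (-0.626)^2 = 0.391876.
  gamma(0) = 1 * (1 + 0.391876) = 1 * 1.391876 = 1.391876, which rounds to 1.3919.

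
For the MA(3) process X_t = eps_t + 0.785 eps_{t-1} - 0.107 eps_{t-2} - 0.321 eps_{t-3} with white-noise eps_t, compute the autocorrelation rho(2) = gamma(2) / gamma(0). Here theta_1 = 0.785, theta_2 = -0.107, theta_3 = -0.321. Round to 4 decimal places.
\rho(2) = -0.2074

For an MA(q) process with theta_0 = 1, the autocovariance is
  gamma(k) = sigma^2 * sum_{i=0..q-k} theta_i * theta_{i+k},
and rho(k) = gamma(k) / gamma(0). Sigma^2 cancels.
  numerator   = (1)*(-0.107) + (0.785)*(-0.321) = -0.358985.
  denominator = (1)^2 + (0.785)^2 + (-0.107)^2 + (-0.321)^2 = 1.730715.
  rho(2) = -0.358985 / 1.730715 = -0.2074.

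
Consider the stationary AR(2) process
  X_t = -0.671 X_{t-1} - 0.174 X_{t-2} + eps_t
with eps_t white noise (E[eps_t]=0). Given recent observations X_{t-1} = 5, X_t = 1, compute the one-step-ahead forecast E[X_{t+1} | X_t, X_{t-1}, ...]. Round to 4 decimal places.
E[X_{t+1} \mid \mathcal F_t] = -1.5410

For an AR(p) model X_t = c + sum_i phi_i X_{t-i} + eps_t, the
one-step-ahead conditional mean is
  E[X_{t+1} | X_t, ...] = c + sum_i phi_i X_{t+1-i}.
Substitute known values:
  E[X_{t+1} | ...] = (-0.671) * (1) + (-0.174) * (5)
                   = -1.5410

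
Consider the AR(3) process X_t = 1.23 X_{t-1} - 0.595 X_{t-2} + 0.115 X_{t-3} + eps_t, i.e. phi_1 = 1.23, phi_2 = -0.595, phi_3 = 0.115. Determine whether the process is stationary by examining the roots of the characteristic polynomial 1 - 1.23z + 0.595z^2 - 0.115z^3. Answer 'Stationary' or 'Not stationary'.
\text{Stationary}

The AR(p) characteristic polynomial is P(z) = 1 - 1.23z + 0.595z^2 - 0.115z^3.
Stationarity requires all roots to lie outside the unit circle, i.e. |z| > 1 for every root.
Degree 3: look for a simple real root z0 first, then factor out (1 - z/z0) and solve the remaining quadratic.
Testing z0 = 2: P(2) = 1 + (-1.23)(2) + (0.595)(2)^2 + (-0.115)(2)^3
  = 1 + (-2.46) + (2.38) + (-0.92) = 0.  So z_0 = 2 is a root, |z_0| = 2.
Divide out the factor (1 - 0.5 z) = (1 - z/z0) (since 1/z0 = 0.5):
  P(z) = (1 - 0.5 z)(1 + (-0.73) z + (0.23) z^2)
  [check: z-coef -0.73 - (0.5) = -1.23; z^2-coef 0.23 - (0.5)(-0.73) = 0.595; z^3-coef -(0.5)(0.23) = -0.115.]
Remaining roots from the quadratic factor 1 + (-0.73) z + (0.23) z^2:
  Set 1 + (-0.73) z + (0.23) z^2 = 0, i.e. a z^2 + b z + c = 0 with a = 0.23, b = -0.73, c = 1.
  Discriminant D = b^2 - 4ac = (-0.73)^2 - 4*(0.23)*1 = 0.5329 - (0.92) = -0.3871.
  D < 0, so the roots are the complex-conjugate pair z = (-b +/- i sqrt(-D)) / (2a) = 1.587 +/- 1.3526i.
  For a conjugate pair |z|^2 = z * conj(z) = (product of roots) = c/a = 1/(0.23) = 4.347826, so |z| = sqrt(4.347826) = 2.0851 for both roots.
Moduli of all roots: 2.0000, 2.0851, 2.0851.
All moduli strictly greater than 1? Yes.
Verdict: Stationary.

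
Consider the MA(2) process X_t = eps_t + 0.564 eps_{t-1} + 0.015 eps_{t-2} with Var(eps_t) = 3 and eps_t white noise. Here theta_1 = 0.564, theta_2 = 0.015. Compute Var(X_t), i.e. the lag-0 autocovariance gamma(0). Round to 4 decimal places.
\gamma(0) = 3.9550

For an MA(q) process X_t = eps_t + sum_i theta_i eps_{t-i} with
Var(eps_t) = sigma^2, the variance is
  gamma(0) = sigma^2 * (1 + sum_i theta_i^2).
  sum_i theta_i^2 = (0.564)^2 + (0.015)^2 = 0.318096 + 0.000225 = 0.318321.
  gamma(0) = 3 * (1 + 0.318321) = 3 * 1.318321 = 3.954963, which rounds to 3.9550.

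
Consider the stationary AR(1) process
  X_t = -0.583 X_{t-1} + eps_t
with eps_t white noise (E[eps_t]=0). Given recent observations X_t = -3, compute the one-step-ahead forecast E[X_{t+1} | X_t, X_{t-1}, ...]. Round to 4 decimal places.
E[X_{t+1} \mid \mathcal F_t] = 1.7490

For an AR(p) model X_t = c + sum_i phi_i X_{t-i} + eps_t, the
one-step-ahead conditional mean is
  E[X_{t+1} | X_t, ...] = c + sum_i phi_i X_{t+1-i}.
Substitute known values:
  E[X_{t+1} | ...] = (-0.583) * (-3)
                   = 1.7490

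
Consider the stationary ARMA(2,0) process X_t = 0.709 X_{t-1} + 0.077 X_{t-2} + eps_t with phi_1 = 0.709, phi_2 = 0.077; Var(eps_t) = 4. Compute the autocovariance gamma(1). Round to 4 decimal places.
\gamma(1) = 7.5397

Multiply the model equation by X_{t-k} and take expectations. With theta_0 = psi_0 = 1 and psi_j the MA(infinity) weights, this gives
  gamma(k) - sum_i phi_i gamma(k-i) = c_k,
  c_k = sigma^2 * sum_{j=k..q} theta_j psi_{j-k}   (c_k = 0 for k > q),
using gamma(-m) = gamma(m).
Pure AR (q = 0): c_0 = sigma^2 = 4, c_k = 0 for k >= 1.
Equations for k = 0, 1, 2 (AR order 2, c_2 = 0):
  (E0) gamma(0) = phi_1 gamma(1) + phi_2 gamma(2) + c_0
  (E1) gamma(1) = phi_1 gamma(0) + phi_2 gamma(1) + c_1
  (E2) gamma(2) = phi_1 gamma(1) + phi_2 gamma(0)
From (E1): gamma(1) = A gamma(0) + B with
  A = phi_1 / (1 - phi_2) = 0.709 / 0.923 = 0.768147,   B = c_1 / (1 - phi_2) = 0 / 0.923 = 0.
Insert (E2) into (E0): gamma(0) (1 - phi_2^2) = phi_1 (1 + phi_2) gamma(1) + c_0.
  phi_1 (1 + phi_2) = (0.709)(1.077) = 0.763593,   1 - phi_2^2 = 0.994071.
Replace gamma(1) by A gamma(0) + B and collect gamma(0):
  gamma(0) [0.994071 - (0.763593)(0.768147)] = c_0 = 4
  gamma(0) * 0.407519 = 4
  gamma(0) = 4 / 0.407519 = 9.815492.
  gamma(1) = A gamma(0) = (0.768147)(9.815492) = 7.539744.
Therefore gamma(1) = 7.5397 (to 4 decimal places).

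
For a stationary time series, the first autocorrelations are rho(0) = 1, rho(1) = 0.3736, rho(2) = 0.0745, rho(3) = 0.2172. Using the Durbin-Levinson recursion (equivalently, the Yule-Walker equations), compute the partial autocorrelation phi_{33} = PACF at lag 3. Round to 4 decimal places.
\phi_{33} = 0.2519

The PACF at lag k is phi_{kk}, the last component of the solution
to the Yule-Walker system G_k phi = r_k where
  (G_k)_{ij} = rho(|i - j|), (r_k)_i = rho(i), i,j = 1..k.
Equivalently, Durbin-Levinson gives phi_{kk} iteratively:
  phi_{11} = rho(1)
  phi_{kk} = [rho(k) - sum_{j=1..k-1} phi_{k-1,j} rho(k-j)]
            / [1 - sum_{j=1..k-1} phi_{k-1,j} rho(j)],
  phi_{k,j} = phi_{k-1,j} - phi_{kk} phi_{k-1,k-j},  j = 1..k-1.
Step k = 1:
  phi_11 = rho(1) = 0.3736.
Step k = 2:
  phi_22 = [rho(2) - phi_11 rho(1)] / [1 - phi_11 rho(1)] = [0.0745 - (0.3736)(0.3736)] / [1 - (0.3736)(0.3736)]
         = -0.06507696 / 0.86042304 = -0.075634.
  Update: phi_21 = phi_11 - phi_22 phi_11 = 0.3736 - (-0.075634)(0.3736) = 0.401857.
Step k = 3:
  phi_33 = [rho(3) - phi_21 rho(2) - phi_22 rho(1)] / [1 - phi_21 rho(1) - phi_22 rho(2)]
    numerator   = 0.2172 - (0.401857)(0.0745) - (-0.075634)(0.3736) = 0.21551842
    denominator = 1 - (0.401857)(0.3736) - (-0.075634)(0.0745) = 0.85550103
  phi_33 = 0.21551842 / 0.85550103 = 0.2519.
Therefore phi_{33} = 0.2519.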